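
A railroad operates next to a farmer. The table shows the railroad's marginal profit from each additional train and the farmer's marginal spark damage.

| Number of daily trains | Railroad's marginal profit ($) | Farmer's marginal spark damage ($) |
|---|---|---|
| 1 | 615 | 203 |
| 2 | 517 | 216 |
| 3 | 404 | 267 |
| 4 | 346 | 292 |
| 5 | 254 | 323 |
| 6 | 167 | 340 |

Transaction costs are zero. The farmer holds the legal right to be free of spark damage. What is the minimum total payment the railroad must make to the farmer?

$978

Efficient level: marginal profit ≥ marginal spark damage through level 4, so k* = 4.
With the farmer holding the right, the railroad must at least compensate total damage at k*: 203 + 216 + 267 + 292 = 978.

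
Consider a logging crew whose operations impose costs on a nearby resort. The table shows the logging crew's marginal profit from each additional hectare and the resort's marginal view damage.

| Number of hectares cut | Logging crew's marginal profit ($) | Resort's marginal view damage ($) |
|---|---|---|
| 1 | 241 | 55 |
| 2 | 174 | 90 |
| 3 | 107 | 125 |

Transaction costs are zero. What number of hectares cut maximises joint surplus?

2

Bargaining reaches the level where marginal profit last exceeds marginal view damage.
That holds through level 2 (174 ≥ 90) but not at 3 (107 < 125).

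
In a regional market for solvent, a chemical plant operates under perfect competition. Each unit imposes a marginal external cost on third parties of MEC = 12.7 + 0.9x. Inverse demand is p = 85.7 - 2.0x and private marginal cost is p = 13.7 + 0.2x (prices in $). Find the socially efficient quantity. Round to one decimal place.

Social marginal cost = private MC + MEC = 26.4 + 1.1x.
Set SMC = demand: 26.4 + 1.1x = 85.7 - 2.0x → x* = 19.1290.

x* = 19.1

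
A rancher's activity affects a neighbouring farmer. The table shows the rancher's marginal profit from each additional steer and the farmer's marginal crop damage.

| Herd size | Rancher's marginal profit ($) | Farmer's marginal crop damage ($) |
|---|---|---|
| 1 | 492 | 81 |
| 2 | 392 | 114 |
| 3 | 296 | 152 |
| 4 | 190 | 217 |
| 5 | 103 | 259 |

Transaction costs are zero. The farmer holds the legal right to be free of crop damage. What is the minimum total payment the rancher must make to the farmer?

Efficient level: marginal profit ≥ marginal crop damage through level 3, so k* = 3.
With the farmer holding the right, the rancher must at least compensate total damage at k*: 81 + 114 + 152 = 347.

$347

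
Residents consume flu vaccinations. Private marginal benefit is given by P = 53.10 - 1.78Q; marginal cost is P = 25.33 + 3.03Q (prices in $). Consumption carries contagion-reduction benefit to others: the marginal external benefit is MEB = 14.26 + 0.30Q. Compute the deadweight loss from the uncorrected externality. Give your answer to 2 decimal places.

DWL = $28.35

Market equilibrium (private): 25.33 + 3.03Q = 53.10 - 1.78Q → Q_m = 5.7734.
Social marginal benefit = demand + MEB = 67.36 - 1.48Q.
Set SMB = MC: 67.36 - 1.48Q = 25.33 + 3.03Q → Q* = 9.3193.
Height of the DWL triangle at Q_m is SMB(Q_m) − MC(Q_m) = MEB(Q_m) = 15.9920.
DWL = ½ × 3.5459 × 15.9920 = 28.3530.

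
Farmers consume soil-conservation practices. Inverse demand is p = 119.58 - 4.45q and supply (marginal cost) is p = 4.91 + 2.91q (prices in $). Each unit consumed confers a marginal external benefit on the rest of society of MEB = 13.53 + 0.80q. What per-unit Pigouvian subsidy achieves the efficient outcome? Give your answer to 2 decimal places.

Social marginal benefit = demand + MEB = 133.11 - 3.65q.
Set SMB = MC: 133.11 - 3.65q = 4.91 + 2.91q → q* = 19.5427.
The Pigouvian subsidy equals MEB at q*: 13.53 + 0.80×19.5427 = 29.1642.

subsidy = $29.16 per unit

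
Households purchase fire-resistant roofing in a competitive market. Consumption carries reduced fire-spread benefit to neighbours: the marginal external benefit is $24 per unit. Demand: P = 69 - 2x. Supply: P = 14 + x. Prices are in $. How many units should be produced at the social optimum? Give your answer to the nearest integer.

x* = 26

Social marginal benefit = demand + MEB = 93 - 2x.
Set SMB = MC: 93 - 2x = 14 + x → x* = 26.3333.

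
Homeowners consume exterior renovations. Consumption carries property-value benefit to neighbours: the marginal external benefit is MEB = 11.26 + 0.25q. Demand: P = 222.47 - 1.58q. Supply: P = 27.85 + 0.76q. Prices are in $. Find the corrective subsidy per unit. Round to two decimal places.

subsidy = $35.89 per unit

Social marginal benefit = demand + MEB = 233.73 - 1.33q.
Set SMB = MC: 233.73 - 1.33q = 27.85 + 0.76q → q* = 98.5072.
The Pigouvian subsidy equals MEB at q*: 11.26 + 0.25×98.5072 = 35.8868.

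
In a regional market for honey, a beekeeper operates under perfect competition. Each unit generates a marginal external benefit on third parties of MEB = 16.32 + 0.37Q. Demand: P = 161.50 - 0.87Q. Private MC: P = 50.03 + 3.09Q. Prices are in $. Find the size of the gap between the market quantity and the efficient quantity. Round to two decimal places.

Market equilibrium (private): 50.03 + 3.09Q = 161.50 - 0.87Q → Q_m = 28.1490.
Social marginal cost = private MC − MEB = 33.71 + 2.72Q.
Set SMC = demand: 33.71 + 2.72Q = 161.50 - 0.87Q → Q* = 35.5961.
Gap = |28.1490 − 35.5961| = 7.4471.

7.45 units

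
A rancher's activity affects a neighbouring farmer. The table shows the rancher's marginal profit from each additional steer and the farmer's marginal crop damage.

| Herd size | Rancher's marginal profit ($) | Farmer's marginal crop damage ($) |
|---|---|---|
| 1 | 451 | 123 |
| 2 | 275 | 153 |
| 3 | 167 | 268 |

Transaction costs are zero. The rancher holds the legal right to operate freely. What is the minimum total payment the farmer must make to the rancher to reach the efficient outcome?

$167

Left alone the rancher would choose level 3 (marginal profit stays positive).
Efficient level: k* = 2 (marginal profit ≥ marginal crop damage through 2).
The farmer must at least cover the rancher's forgone profit from cutting 3→2: 167 = 167.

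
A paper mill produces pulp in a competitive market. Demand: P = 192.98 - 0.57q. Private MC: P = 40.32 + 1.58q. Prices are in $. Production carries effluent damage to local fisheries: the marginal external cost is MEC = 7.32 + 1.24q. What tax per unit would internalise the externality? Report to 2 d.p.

tax = $60.48 per unit

Social marginal cost = private MC + MEC = 47.64 + 2.82q.
Set SMC = demand: 47.64 + 2.82q = 192.98 - 0.57q → q* = 42.8732.
The Pigouvian tax equals MEC at q*: 7.32 + 1.24×42.8732 = 60.4828.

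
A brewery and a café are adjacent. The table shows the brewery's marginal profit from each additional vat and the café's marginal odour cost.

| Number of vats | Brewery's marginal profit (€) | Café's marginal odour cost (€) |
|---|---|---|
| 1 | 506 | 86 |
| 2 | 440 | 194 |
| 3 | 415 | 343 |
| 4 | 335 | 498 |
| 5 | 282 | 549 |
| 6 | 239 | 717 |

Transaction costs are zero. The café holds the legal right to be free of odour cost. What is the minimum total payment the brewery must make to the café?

€623

Efficient level: marginal profit ≥ marginal odour cost through level 3, so k* = 3.
With the café holding the right, the brewery must at least compensate total damage at k*: 86 + 194 + 343 = 623.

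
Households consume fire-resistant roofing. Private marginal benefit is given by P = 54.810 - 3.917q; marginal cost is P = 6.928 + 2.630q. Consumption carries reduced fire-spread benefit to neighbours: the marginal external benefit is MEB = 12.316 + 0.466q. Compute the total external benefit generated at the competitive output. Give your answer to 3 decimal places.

Market equilibrium (private): 6.928 + 2.630q = 54.810 - 3.917q → q_m = 7.3136.
Total external benefit = ∫₀^{q_m} (12.316 + 0.466q) dq = 12.316×7.3136 + ½×0.466×7.3136² = 102.5372.

102.537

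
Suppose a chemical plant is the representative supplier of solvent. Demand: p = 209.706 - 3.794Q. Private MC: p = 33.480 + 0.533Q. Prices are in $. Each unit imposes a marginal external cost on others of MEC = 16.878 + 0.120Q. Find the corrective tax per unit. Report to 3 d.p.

Social marginal cost = private MC + MEC = 50.358 + 0.653Q.
Set SMC = demand: 50.358 + 0.653Q = 209.706 - 3.794Q → Q* = 35.8327.
The Pigouvian tax equals MEC at Q*: 16.878 + 0.120×35.8327 = 21.1779.

tax = $21.178 per unit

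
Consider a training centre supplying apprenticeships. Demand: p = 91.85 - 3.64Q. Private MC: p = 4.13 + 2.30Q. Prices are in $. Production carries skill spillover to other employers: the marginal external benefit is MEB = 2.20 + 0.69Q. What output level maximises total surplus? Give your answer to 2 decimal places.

Q* = 17.13

Social marginal cost = private MC − MEB = 1.93 + 1.61Q.
Set SMC = demand: 1.93 + 1.61Q = 91.85 - 3.64Q → Q* = 17.1276.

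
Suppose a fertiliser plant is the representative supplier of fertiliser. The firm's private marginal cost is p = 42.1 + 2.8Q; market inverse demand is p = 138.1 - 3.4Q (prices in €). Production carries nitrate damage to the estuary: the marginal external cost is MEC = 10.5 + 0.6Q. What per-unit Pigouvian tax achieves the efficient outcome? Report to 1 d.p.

Social marginal cost = private MC + MEC = 52.6 + 3.4Q.
Set SMC = demand: 52.6 + 3.4Q = 138.1 - 3.4Q → Q* = 12.5735.
The Pigouvian tax equals MEC at Q*: 10.5 + 0.6×12.5735 = 18.0441.

tax = €18.0 per unit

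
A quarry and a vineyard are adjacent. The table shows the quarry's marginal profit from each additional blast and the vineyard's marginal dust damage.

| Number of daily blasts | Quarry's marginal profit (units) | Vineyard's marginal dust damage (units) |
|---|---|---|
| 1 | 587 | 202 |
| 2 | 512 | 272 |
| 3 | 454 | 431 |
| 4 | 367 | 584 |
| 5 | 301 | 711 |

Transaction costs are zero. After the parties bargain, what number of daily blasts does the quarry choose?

3

Bargaining reaches the level where marginal profit last exceeds marginal dust damage.
That holds through level 3 (454 ≥ 431) but not at 4 (367 < 584).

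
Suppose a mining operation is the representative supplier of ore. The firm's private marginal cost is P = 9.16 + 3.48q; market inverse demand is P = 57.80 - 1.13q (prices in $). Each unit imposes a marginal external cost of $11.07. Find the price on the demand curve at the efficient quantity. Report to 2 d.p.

Social marginal cost = private MC + MEC = 20.23 + 3.48q.
Set SMC = demand: 20.23 + 3.48q = 57.80 - 1.13q → q* = 8.1497.
Consumer price on the demand curve at q*: 57.80 − 1.13×8.1497 = 48.5908.

P = $48.59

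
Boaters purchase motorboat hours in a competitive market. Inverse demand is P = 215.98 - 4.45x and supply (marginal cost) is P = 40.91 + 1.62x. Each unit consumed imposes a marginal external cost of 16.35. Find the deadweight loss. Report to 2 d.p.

DWL = 22.02

Market equilibrium (private): 40.91 + 1.62x = 215.98 - 4.45x → x_m = 28.8418.
Social marginal benefit = demand − MEC = 199.63 - 4.45x.
Set SMB = MC: 199.63 - 4.45x = 40.91 + 1.62x → x* = 26.1483.
Between x* and x_m the wedge MC − SMB runs linearly from 0 to MEC(x_m), so the loss is a triangle.
DWL = ½ × 2.6935 × 16.3500 = 22.0194.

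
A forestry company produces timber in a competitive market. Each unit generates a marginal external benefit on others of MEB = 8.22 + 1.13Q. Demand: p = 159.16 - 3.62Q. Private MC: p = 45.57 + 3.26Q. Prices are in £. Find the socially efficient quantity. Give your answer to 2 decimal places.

Q* = 21.18

Social marginal cost = private MC − MEB = 37.35 + 2.13Q.
Set SMC = demand: 37.35 + 2.13Q = 159.16 - 3.62Q → Q* = 21.1843.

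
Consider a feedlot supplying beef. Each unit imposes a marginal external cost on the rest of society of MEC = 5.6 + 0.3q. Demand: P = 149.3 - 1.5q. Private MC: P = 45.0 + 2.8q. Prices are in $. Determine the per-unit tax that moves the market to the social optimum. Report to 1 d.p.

Social marginal cost = private MC + MEC = 50.6 + 3.1q.
Set SMC = demand: 50.6 + 3.1q = 149.3 - 1.5q → q* = 21.4565.
The Pigouvian tax equals MEC at q*: 5.6 + 0.3×21.4565 = 12.0370.

tax = $12.0 per unit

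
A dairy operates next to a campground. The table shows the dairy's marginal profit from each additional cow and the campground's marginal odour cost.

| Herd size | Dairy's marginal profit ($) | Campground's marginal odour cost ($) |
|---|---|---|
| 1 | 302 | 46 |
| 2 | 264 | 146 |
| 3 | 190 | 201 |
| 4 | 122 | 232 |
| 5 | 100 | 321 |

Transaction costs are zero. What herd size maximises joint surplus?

Bargaining reaches the level where marginal profit last exceeds marginal odour cost.
That holds through level 2 (264 ≥ 146) but not at 3 (190 < 201).

2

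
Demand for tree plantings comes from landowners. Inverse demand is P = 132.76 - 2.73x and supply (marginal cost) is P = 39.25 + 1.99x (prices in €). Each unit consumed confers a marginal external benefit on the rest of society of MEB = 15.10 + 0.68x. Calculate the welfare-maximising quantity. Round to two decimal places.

Social marginal benefit = demand + MEB = 147.86 - 2.05x.
Set SMB = MC: 147.86 - 2.05x = 39.25 + 1.99x → x* = 26.8837.

x* = 26.88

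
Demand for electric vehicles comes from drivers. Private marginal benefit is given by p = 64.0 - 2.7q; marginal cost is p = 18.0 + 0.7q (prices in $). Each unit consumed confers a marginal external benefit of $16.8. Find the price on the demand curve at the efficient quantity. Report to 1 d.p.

P = $14.1

Social marginal benefit = demand + MEB = 80.8 - 2.7q.
Set SMB = MC: 80.8 - 2.7q = 18.0 + 0.7q → q* = 18.4706.
Consumer price on the demand curve at q*: 64.0 − 2.7×18.4706 = 14.1294.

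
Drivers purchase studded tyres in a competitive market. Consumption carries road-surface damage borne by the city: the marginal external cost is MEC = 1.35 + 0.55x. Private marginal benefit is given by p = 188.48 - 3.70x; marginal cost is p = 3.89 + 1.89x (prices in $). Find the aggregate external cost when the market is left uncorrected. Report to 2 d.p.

$344.44

Market equilibrium (private): 3.89 + 1.89x = 188.48 - 3.70x → x_m = 33.0215.
Total external cost = ∫₀^{x_m} (1.35 + 0.55x) dx = 1.35×33.0215 + ½×0.55×33.0215² = 344.4444.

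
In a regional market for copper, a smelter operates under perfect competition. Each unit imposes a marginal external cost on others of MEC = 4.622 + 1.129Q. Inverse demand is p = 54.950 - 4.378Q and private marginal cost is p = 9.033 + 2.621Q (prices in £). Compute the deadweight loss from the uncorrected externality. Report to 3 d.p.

Market equilibrium (private): 9.033 + 2.621Q = 54.950 - 4.378Q → Q_m = 6.5605.
Social marginal cost = private MC + MEC = 13.655 + 3.750Q.
Set SMC = demand: 13.655 + 3.750Q = 54.950 - 4.378Q → Q* = 5.0806.
The welfare-loss triangle has base |Q_m − Q*| and height MEC(Q_m) (the vertical gap between SMC and demand is zero at Q* and MEC at Q_m).
DWL = ½ × 1.4799 × 12.0288 = 8.9007.

DWL = £8.901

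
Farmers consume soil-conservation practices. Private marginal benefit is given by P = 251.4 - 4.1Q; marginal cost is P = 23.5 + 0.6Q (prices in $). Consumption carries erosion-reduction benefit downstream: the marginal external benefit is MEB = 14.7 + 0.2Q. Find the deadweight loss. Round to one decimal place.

Market equilibrium (private): 23.5 + 0.6Q = 251.4 - 4.1Q → Q_m = 48.4894.
Social marginal benefit = demand + MEB = 266.1 - 3.9Q.
Set SMB = MC: 266.1 - 3.9Q = 23.5 + 0.6Q → Q* = 53.9111.
The loss is the area between SMB and MC from Q* to Q_m; with linear curves that's a triangle of height MEB(Q_m).
DWL = ½ × 5.4217 × 24.3979 = 66.1390.

DWL = $66.1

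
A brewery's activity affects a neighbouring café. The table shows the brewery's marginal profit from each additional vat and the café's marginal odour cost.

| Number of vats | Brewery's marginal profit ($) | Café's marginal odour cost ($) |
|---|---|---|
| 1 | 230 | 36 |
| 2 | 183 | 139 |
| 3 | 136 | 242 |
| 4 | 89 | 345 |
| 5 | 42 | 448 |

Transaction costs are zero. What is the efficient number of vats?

Bargaining reaches the level where marginal profit last exceeds marginal odour cost.
That holds through level 2 (183 ≥ 139) but not at 3 (136 < 242).

2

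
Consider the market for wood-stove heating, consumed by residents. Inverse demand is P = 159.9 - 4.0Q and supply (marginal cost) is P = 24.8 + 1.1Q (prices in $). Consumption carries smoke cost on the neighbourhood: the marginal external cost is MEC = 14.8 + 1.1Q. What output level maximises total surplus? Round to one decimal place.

Q* = 19.4

Social marginal benefit = demand − MEC = 145.1 - 5.1Q.
Set SMB = MC: 145.1 - 5.1Q = 24.8 + 1.1Q → Q* = 19.4032.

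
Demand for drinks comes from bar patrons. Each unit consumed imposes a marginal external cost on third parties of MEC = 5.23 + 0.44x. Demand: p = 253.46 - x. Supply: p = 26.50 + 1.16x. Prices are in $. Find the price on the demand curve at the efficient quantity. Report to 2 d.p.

Social marginal benefit = demand − MEC = 248.23 - 1.44x.
Set SMB = MC: 248.23 - 1.44x = 26.50 + 1.16x → x* = 85.2808.
Consumer price on the demand curve at x*: 253.46 − 1.00×85.2808 = 168.1792.

P = $168.18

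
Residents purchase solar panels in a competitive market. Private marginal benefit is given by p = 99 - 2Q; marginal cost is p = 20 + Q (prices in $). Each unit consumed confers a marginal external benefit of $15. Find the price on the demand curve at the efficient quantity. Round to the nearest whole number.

P = $36

Social marginal benefit = demand + MEB = 114 - 2Q.
Set SMB = MC: 114 - 2Q = 20 + Q → Q* = 31.3333.
Consumer price on the demand curve at Q*: 99 − 2×31.3333 = 36.3334.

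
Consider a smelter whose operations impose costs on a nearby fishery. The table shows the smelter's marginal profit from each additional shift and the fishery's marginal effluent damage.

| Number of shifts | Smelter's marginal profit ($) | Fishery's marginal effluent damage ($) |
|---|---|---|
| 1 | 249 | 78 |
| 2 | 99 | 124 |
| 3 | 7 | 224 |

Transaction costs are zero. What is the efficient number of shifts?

Bargaining reaches the level where marginal profit last exceeds marginal effluent damage.
That holds through level 1 (249 ≥ 78) but not at 2 (99 < 124).

1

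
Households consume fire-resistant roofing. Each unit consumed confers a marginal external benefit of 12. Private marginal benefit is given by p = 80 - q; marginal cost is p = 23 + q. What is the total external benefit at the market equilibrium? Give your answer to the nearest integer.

342

Market equilibrium (private): 23 + q = 80 - q → q_m = 28.5000.
Total external benefit = MEB × q_m = 12 × 28.5000 = 342.0000.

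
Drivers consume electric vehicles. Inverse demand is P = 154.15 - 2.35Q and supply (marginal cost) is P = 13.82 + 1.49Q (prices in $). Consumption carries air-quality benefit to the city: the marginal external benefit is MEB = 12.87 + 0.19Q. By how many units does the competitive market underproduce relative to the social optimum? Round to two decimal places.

Market equilibrium (private): 13.82 + 1.49Q = 154.15 - 2.35Q → Q_m = 36.5443.
Social marginal benefit = demand + MEB = 167.02 - 2.16Q.
Set SMB = MC: 167.02 - 2.16Q = 13.82 + 1.49Q → Q* = 41.9726.
Gap = |36.5443 − 41.9726| = 5.4283.

5.43 units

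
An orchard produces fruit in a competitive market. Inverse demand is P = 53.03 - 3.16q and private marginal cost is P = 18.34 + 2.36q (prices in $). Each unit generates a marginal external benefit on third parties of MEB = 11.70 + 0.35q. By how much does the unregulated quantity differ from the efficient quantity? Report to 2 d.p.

Market equilibrium (private): 18.34 + 2.36q = 53.03 - 3.16q → q_m = 6.2844.
Social marginal cost = private MC − MEB = 6.64 + 2.01q.
Set SMC = demand: 6.64 + 2.01q = 53.03 - 3.16q → q* = 8.9729.
Gap = |6.2844 − 8.9729| = 2.6885.

2.69 units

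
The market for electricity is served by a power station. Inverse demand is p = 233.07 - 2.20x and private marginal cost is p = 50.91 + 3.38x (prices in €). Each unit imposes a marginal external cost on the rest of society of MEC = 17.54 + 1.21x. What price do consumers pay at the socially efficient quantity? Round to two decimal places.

P = €179.73

Social marginal cost = private MC + MEC = 68.45 + 4.59x.
Set SMC = demand: 68.45 + 4.59x = 233.07 - 2.20x → x* = 24.2445.
Consumer price on the demand curve at x*: 233.07 − 2.20×24.2445 = 179.7321.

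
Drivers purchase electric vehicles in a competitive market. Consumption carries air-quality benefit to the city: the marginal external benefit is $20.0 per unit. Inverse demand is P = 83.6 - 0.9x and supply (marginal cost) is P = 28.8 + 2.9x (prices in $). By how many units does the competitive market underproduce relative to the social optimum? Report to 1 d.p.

5.3 units

Market equilibrium (private): 28.8 + 2.9x = 83.6 - 0.9x → x_m = 14.4211.
Social marginal benefit = demand + MEB = 103.6 - 0.9x.
Set SMB = MC: 103.6 - 0.9x = 28.8 + 2.9x → x* = 19.6842.
Gap = |14.4211 − 19.6842| = 5.2631.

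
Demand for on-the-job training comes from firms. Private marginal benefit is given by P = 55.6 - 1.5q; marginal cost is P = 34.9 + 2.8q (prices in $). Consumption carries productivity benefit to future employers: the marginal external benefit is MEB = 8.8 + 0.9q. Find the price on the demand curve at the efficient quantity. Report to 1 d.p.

P = $42.6

Social marginal benefit = demand + MEB = 64.4 - 0.6q.
Set SMB = MC: 64.4 - 0.6q = 34.9 + 2.8q → q* = 8.6765.
Consumer price on the demand curve at q*: 55.6 − 1.5×8.6765 = 42.5853.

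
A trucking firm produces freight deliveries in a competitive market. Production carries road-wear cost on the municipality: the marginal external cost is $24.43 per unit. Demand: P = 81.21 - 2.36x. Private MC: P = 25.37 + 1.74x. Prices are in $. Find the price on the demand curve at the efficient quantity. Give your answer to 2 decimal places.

P = $63.13

Social marginal cost = private MC + MEC = 49.80 + 1.74x.
Set SMC = demand: 49.80 + 1.74x = 81.21 - 2.36x → x* = 7.6610.
Consumer price on the demand curve at x*: 81.21 − 2.36×7.6610 = 63.1300.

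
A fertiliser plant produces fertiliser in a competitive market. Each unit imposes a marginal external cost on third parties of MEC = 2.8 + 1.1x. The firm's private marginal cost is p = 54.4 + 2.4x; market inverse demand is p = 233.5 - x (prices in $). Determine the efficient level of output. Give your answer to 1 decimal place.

Social marginal cost = private MC + MEC = 57.2 + 3.5x.
Set SMC = demand: 57.2 + 3.5x = 233.5 - x → x* = 39.1778.

x* = 39.2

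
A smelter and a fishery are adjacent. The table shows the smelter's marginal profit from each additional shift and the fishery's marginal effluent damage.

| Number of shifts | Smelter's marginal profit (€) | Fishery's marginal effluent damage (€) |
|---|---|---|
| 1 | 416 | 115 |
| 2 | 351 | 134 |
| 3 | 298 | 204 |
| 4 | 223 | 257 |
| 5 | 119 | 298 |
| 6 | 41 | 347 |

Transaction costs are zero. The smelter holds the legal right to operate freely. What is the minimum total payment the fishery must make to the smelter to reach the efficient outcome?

€383

Left alone the smelter would choose level 6 (marginal profit stays positive).
Efficient level: k* = 3 (marginal profit ≥ marginal effluent damage through 3).
The fishery must at least cover the smelter's forgone profit from cutting 6→3: 223 + 119 + 41 = 383.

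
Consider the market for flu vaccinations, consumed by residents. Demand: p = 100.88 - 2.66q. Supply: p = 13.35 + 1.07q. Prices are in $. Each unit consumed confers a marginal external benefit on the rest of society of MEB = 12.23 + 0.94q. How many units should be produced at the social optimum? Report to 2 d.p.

Social marginal benefit = demand + MEB = 113.11 - 1.72q.
Set SMB = MC: 113.11 - 1.72q = 13.35 + 1.07q → q* = 35.7563.

q* = 35.76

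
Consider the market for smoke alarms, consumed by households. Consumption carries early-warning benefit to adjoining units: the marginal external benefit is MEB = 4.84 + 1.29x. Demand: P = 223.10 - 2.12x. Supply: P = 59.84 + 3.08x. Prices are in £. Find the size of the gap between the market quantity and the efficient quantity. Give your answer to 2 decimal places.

Market equilibrium (private): 59.84 + 3.08x = 223.10 - 2.12x → x_m = 31.3962.
Social marginal benefit = demand + MEB = 227.94 - 0.83x.
Set SMB = MC: 227.94 - 0.83x = 59.84 + 3.08x → x* = 42.9923.
Gap = |31.3962 − 42.9923| = 11.5961.

11.60 units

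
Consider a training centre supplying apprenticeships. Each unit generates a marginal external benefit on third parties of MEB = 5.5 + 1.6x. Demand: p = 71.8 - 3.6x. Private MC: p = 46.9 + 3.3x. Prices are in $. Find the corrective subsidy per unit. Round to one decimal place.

subsidy = $14.7 per unit

Social marginal cost = private MC − MEB = 41.4 + 1.7x.
Set SMC = demand: 41.4 + 1.7x = 71.8 - 3.6x → x* = 5.7358.
The Pigouvian subsidy equals MEB at x*: 5.5 + 1.6×5.7358 = 14.6773.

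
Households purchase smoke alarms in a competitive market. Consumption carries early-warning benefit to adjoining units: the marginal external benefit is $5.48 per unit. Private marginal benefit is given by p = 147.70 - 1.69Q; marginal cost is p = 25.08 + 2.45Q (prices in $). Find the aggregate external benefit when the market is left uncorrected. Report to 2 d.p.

$162.31

Market equilibrium (private): 25.08 + 2.45Q = 147.70 - 1.69Q → Q_m = 29.6184.
Total external benefit = MEB × Q_m = 5.48 × 29.6184 = 162.3088.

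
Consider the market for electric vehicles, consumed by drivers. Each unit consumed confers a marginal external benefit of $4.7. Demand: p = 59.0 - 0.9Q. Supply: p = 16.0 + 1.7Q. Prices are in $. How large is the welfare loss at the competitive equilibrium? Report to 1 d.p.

Market equilibrium (private): 16.0 + 1.7Q = 59.0 - 0.9Q → Q_m = 16.5385.
Social marginal benefit = demand + MEB = 63.7 - 0.9Q.
Set SMB = MC: 63.7 - 0.9Q = 16.0 + 1.7Q → Q* = 18.3462.
The loss is the area between SMB and MC from Q* to Q_m; with linear curves that's a triangle of height MEB(Q_m).
DWL = ½ × 1.8077 × 4.7000 = 4.2481.

DWL = $4.2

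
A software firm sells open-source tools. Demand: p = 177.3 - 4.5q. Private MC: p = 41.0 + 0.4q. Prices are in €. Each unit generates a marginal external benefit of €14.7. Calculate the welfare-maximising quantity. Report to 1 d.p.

Social marginal cost = private MC − MEB = 26.3 + 0.4q.
Set SMC = demand: 26.3 + 0.4q = 177.3 - 4.5q → q* = 30.8163.

q* = 30.8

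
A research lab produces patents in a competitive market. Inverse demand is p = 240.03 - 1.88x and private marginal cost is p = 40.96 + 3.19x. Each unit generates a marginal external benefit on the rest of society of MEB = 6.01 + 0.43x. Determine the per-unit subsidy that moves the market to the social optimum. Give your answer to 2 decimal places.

subsidy = 25.02 per unit

Social marginal cost = private MC − MEB = 34.95 + 2.76x.
Set SMC = demand: 34.95 + 2.76x = 240.03 - 1.88x → x* = 44.1983.
The Pigouvian subsidy equals MEB at x*: 6.01 + 0.43×44.1983 = 25.0153.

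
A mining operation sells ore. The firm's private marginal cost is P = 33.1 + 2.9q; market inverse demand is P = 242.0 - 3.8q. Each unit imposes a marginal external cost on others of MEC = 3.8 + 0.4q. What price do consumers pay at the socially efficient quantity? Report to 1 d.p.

Social marginal cost = private MC + MEC = 36.9 + 3.3q.
Set SMC = demand: 36.9 + 3.3q = 242.0 - 3.8q → q* = 28.8873.
Consumer price on the demand curve at q*: 242.0 − 3.8×28.8873 = 132.2283.

P = 132.2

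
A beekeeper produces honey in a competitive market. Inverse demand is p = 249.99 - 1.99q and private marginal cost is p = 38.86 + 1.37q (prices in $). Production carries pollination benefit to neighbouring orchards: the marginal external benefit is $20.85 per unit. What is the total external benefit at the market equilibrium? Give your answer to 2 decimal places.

$1310.14

Market equilibrium (private): 38.86 + 1.37q = 249.99 - 1.99q → q_m = 62.8363.
Total external benefit = MEB × q_m = 20.85 × 62.8363 = 1310.1369.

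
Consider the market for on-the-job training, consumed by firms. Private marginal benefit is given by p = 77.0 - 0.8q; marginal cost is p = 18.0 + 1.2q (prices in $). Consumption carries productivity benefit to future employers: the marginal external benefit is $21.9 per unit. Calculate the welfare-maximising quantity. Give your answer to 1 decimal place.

Social marginal benefit = demand + MEB = 98.9 - 0.8q.
Set SMB = MC: 98.9 - 0.8q = 18.0 + 1.2q → q* = 40.4500.

q* = 40.5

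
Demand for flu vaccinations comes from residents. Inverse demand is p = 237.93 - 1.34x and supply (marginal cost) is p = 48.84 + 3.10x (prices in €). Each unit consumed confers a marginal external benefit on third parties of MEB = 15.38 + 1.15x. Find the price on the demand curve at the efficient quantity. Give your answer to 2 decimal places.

Social marginal benefit = demand + MEB = 253.31 - 0.19x.
Set SMB = MC: 253.31 - 0.19x = 48.84 + 3.10x → x* = 62.1489.
Consumer price on the demand curve at x*: 237.93 − 1.34×62.1489 = 154.6505.

P = €154.65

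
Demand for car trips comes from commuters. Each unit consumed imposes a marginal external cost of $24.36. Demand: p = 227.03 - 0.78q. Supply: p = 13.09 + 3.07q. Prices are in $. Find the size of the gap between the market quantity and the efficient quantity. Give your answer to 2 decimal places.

Market equilibrium (private): 13.09 + 3.07q = 227.03 - 0.78q → q_m = 55.5688.
Social marginal benefit = demand − MEC = 202.67 - 0.78q.
Set SMB = MC: 202.67 - 0.78q = 13.09 + 3.07q → q* = 49.2416.
Gap = |55.5688 − 49.2416| = 6.3272.

6.33 units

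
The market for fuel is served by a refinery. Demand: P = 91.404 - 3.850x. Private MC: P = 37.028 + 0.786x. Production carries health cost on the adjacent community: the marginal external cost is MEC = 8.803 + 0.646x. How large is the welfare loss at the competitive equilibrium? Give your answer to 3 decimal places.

Market equilibrium (private): 37.028 + 0.786x = 91.404 - 3.850x → x_m = 11.7291.
Social marginal cost = private MC + MEC = 45.831 + 1.432x.
Set SMC = demand: 45.831 + 1.432x = 91.404 - 3.850x → x* = 8.6280.
Between x* and x_m the wedge SMC − demand runs linearly from 0 to MEC(x_m), so the loss is a triangle.
DWL = ½ × 3.1011 × 16.3800 = 25.3980.

DWL = 25.398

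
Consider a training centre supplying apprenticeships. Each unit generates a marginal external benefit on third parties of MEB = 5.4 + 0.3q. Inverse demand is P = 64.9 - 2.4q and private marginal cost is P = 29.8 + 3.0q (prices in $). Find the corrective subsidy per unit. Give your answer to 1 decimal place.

Social marginal cost = private MC − MEB = 24.4 + 2.7q.
Set SMC = demand: 24.4 + 2.7q = 64.9 - 2.4q → q* = 7.9412.
The Pigouvian subsidy equals MEB at q*: 5.4 + 0.3×7.9412 = 7.7824.

subsidy = $7.8 per unit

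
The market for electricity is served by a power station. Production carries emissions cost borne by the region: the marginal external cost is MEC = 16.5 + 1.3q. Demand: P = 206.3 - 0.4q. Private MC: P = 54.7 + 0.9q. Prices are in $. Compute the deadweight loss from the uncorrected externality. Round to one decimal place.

DWL = $5434.2

Market equilibrium (private): 54.7 + 0.9q = 206.3 - 0.4q → q_m = 116.6154.
Social marginal cost = private MC + MEC = 71.2 + 2.2q.
Set SMC = demand: 71.2 + 2.2q = 206.3 - 0.4q → q* = 51.9615.
The welfare-loss triangle has base |q_m − q*| and height MEC(q_m) (the vertical gap between SMC and demand is zero at q* and MEC at q_m).
DWL = ½ × 64.6539 × 168.1000 = 5434.1603.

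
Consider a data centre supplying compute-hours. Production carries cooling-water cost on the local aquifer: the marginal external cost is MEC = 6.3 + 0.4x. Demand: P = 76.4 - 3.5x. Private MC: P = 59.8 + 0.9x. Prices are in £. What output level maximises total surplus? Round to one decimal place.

Social marginal cost = private MC + MEC = 66.1 + 1.3x.
Set SMC = demand: 66.1 + 1.3x = 76.4 - 3.5x → x* = 2.1458.

x* = 2.1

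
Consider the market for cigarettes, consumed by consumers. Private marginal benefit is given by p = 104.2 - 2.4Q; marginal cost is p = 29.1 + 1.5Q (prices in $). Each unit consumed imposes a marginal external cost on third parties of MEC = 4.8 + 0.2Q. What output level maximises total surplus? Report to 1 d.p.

Social marginal benefit = demand − MEC = 99.4 - 2.6Q.
Set SMB = MC: 99.4 - 2.6Q = 29.1 + 1.5Q → Q* = 17.1463.

Q* = 17.1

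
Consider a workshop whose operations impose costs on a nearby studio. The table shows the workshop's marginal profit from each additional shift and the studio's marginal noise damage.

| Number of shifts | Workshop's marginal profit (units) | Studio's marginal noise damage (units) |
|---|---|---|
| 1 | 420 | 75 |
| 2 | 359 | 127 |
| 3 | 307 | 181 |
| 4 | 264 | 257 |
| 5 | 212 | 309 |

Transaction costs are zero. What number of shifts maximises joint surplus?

Bargaining reaches the level where marginal profit last exceeds marginal noise damage.
That holds through level 4 (264 ≥ 257) but not at 5 (212 < 309).

4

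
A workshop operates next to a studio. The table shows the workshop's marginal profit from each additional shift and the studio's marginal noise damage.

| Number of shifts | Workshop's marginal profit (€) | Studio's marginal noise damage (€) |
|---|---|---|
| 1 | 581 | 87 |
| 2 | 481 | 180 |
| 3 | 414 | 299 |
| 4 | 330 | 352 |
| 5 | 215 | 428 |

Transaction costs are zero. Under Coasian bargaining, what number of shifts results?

Bargaining reaches the level where marginal profit last exceeds marginal noise damage.
That holds through level 3 (414 ≥ 299) but not at 4 (330 < 352).

3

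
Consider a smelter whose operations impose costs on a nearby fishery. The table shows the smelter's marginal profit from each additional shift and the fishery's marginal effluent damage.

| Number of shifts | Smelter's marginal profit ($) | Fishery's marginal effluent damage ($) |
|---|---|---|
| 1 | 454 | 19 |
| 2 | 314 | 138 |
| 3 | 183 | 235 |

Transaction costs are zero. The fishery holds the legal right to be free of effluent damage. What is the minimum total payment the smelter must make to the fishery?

Efficient level: marginal profit ≥ marginal effluent damage through level 2, so k* = 2.
With the fishery holding the right, the smelter must at least compensate total damage at k*: 19 + 138 = 157.

$157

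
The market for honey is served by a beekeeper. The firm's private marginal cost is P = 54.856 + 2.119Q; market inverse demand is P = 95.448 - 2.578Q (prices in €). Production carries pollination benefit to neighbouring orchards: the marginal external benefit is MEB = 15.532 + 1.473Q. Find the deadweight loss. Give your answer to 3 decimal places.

Market equilibrium (private): 54.856 + 2.119Q = 95.448 - 2.578Q → Q_m = 8.6421.
Social marginal cost = private MC − MEB = 39.324 + 0.646Q.
Set SMC = demand: 39.324 + 0.646Q = 95.448 - 2.578Q → Q* = 17.4082.
The loss is the area between SMC and demand from Q* to Q_m; with linear curves that's a triangle of height MEB(Q_m).
DWL = ½ × 8.7661 × 28.2618 = 123.8729.

DWL = €123.873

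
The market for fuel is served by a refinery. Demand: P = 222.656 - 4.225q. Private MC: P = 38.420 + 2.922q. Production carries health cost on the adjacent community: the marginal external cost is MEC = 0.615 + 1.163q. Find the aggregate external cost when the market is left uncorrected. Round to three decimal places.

Market equilibrium (private): 38.420 + 2.922q = 222.656 - 4.225q → q_m = 25.7781.
Total external cost = ∫₀^{q_m} (0.615 + 1.163q) dq = 0.615×25.7781 + ½×1.163×25.7781² = 402.2664.

402.266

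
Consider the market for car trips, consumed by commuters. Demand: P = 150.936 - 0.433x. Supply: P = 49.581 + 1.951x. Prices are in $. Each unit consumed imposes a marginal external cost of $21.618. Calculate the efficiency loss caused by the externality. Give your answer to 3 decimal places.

Market equilibrium (private): 49.581 + 1.951x = 150.936 - 0.433x → x_m = 42.5147.
Social marginal benefit = demand − MEC = 129.318 - 0.433x.
Set SMB = MC: 129.318 - 0.433x = 49.581 + 1.951x → x* = 33.4467.
The welfare-loss triangle has base |x_m − x*| and height MEC(x_m) (the vertical gap between SMB and MC is zero at x* and MEC at x_m).
DWL = ½ × 9.0680 × 21.6180 = 98.0160.

DWL = $98.016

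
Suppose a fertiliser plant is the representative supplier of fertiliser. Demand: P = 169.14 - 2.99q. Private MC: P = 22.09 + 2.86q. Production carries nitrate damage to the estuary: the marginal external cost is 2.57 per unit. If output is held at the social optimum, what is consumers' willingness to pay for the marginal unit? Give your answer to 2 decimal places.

Social marginal cost = private MC + MEC = 24.66 + 2.86q.
Set SMC = demand: 24.66 + 2.86q = 169.14 - 2.99q → q* = 24.6974.
Consumer price on the demand curve at q*: 169.14 − 2.99×24.6974 = 95.2948.

P = 95.29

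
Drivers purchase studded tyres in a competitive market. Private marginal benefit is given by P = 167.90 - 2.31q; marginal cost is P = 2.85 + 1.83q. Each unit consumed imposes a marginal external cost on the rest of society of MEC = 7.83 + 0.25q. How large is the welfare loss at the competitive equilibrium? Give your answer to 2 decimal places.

DWL = 36.07

Market equilibrium (private): 2.85 + 1.83q = 167.90 - 2.31q → q_m = 39.8671.
Social marginal benefit = demand − MEC = 160.07 - 2.56q.
Set SMB = MC: 160.07 - 2.56q = 2.85 + 1.83q → q* = 35.8132.
Between q* and q_m the wedge MC − SMB runs linearly from 0 to MEC(q_m), so the loss is a triangle.
DWL = ½ × 4.0539 × 17.7968 = 36.0732.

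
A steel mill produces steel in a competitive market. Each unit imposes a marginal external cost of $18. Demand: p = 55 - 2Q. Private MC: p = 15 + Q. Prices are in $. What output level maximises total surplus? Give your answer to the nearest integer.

Q* = 7

Social marginal cost = private MC + MEC = 33 + Q.
Set SMC = demand: 33 + Q = 55 - 2Q → Q* = 7.3333.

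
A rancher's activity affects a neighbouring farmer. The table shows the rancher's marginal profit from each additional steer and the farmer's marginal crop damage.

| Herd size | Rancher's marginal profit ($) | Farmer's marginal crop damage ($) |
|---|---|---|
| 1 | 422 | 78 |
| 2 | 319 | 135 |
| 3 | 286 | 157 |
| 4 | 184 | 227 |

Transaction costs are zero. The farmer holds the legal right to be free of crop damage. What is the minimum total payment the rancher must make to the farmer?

$370

Efficient level: marginal profit ≥ marginal crop damage through level 3, so k* = 3.
With the farmer holding the right, the rancher must at least compensate total damage at k*: 78 + 135 + 157 = 370.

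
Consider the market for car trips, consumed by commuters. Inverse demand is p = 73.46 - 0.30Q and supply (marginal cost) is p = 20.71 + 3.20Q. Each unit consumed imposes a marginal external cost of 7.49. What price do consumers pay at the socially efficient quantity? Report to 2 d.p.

Social marginal benefit = demand − MEC = 65.97 - 0.30Q.
Set SMB = MC: 65.97 - 0.30Q = 20.71 + 3.20Q → Q* = 12.9314.
Consumer price on the demand curve at Q*: 73.46 − 0.30×12.9314 = 69.5806.

P = 69.58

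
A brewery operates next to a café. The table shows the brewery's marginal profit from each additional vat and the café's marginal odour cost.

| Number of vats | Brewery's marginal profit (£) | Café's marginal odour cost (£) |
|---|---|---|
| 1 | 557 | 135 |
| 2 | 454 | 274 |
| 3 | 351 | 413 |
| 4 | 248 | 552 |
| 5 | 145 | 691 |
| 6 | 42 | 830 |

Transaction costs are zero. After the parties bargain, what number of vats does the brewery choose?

Bargaining reaches the level where marginal profit last exceeds marginal odour cost.
That holds through level 2 (454 ≥ 274) but not at 3 (351 < 413).

2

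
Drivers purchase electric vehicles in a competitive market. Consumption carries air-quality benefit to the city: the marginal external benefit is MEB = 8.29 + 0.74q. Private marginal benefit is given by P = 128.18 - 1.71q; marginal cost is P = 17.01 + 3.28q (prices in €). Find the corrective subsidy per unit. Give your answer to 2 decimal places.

Social marginal benefit = demand + MEB = 136.47 - 0.97q.
Set SMB = MC: 136.47 - 0.97q = 17.01 + 3.28q → q* = 28.1082.
The Pigouvian subsidy equals MEB at q*: 8.29 + 0.74×28.1082 = 29.0901.

subsidy = €29.09 per unit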